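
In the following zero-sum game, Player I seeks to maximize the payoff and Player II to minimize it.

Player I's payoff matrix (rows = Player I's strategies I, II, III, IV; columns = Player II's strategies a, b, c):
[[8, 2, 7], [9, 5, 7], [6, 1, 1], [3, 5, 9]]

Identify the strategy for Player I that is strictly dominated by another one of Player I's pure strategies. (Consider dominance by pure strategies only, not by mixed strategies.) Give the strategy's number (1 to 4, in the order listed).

Compare III with I: 8 > 6, 2 > 1, 7 > 1.
So I strictly dominates III for Player I; III is strictly dominated.

3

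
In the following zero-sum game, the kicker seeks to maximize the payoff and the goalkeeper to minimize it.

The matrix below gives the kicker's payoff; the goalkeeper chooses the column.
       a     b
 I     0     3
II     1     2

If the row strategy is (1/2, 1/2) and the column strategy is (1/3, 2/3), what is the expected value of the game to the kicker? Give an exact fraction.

Against (1/3, 2/3), each row's expected payoff is I: 2; II: 5/3.
Taking the (1/2, 1/2)-weighted average: (1/2)·(2) + (1/2)·(5/3) = 11/6.

11/6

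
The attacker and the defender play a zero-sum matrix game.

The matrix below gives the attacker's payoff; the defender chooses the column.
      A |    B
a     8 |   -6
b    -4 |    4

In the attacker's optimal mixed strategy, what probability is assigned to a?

Row minima are -6 and -4, so the attacker's maximin is -4; column maxima are 8 and 4, so the defender's minimax is 4. These differ, so the equilibrium is in mixed strategies.
Let the attacker play a with probability p. The defender is indifferent when 8p − 4(1−p) = −6p + 4(1−p), giving p = 4/11.

4/11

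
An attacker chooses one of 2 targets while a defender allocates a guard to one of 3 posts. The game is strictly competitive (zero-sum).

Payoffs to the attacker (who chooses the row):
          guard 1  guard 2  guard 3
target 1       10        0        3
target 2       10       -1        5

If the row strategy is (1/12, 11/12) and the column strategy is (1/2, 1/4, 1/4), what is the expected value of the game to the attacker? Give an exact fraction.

287/48

Against (1/2, 1/4, 1/4), each row's expected payoff is target 1: 23/4; target 2: 6.
Taking the (1/12, 11/12)-weighted average: (1/12)·(23/4) + (11/12)·(6) = 287/48.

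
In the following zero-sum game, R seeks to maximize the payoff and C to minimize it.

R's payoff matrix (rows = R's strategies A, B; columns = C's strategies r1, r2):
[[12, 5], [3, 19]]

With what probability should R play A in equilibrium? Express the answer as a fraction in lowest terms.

16/23

Row minima are 5 and 3, so R's maximin is 5; column maxima are 12 and 19, so C's minimax is 12. These differ, so the equilibrium is in mixed strategies.
Let R play A with probability p. C is indifferent when 12p + 3(1−p) = 5p + 19(1−p), giving p = 16/23.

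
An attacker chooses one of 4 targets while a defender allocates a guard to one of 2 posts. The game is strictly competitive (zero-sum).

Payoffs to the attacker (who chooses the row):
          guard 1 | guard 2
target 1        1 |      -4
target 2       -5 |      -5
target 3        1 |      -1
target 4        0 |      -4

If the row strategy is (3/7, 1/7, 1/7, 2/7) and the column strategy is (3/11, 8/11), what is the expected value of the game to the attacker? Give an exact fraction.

-211/77

Against (3/11, 8/11), each row's expected payoff is target 1: -29/11; target 2: -5; target 3: -5/11; target 4: -32/11.
Taking the (3/7, 1/7, 1/7, 2/7)-weighted average: (3/7)·(-29/11) + (1/7)·(-5) + (1/7)·(-5/11) + (2/7)·(-32/11) = -211/77.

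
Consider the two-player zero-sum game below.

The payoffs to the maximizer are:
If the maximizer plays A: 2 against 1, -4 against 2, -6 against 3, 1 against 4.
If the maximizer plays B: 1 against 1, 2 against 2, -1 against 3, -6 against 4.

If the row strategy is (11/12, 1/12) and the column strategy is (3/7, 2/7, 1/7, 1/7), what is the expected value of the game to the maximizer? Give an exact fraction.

Against (3/7, 2/7, 1/7, 1/7), each row's expected payoff is A: -1; B: 0.
Taking the (11/12, 1/12)-weighted average: (11/12)·(-1) + (1/12)·(0) = -11/12.

-11/12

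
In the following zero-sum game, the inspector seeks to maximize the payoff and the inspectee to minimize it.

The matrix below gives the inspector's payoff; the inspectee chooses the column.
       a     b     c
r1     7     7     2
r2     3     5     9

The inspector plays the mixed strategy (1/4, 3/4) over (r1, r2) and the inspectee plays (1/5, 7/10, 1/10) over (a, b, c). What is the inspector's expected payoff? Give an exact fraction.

43/8

Against (1/5, 7/10, 1/10), each row's expected payoff is r1: 13/2; r2: 5.
Taking the (1/4, 3/4)-weighted average: (1/4)·(13/2) + (3/4)·(5) = 43/8.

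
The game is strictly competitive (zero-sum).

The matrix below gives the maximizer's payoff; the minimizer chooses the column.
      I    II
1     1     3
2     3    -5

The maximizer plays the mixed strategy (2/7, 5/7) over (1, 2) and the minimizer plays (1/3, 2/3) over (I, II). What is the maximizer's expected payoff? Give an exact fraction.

Against (1/3, 2/3), each row's expected payoff is 1: 7/3; 2: -7/3.
Taking the (2/7, 5/7)-weighted average: (2/7)·(7/3) + (5/7)·(-7/3) = -1.

-1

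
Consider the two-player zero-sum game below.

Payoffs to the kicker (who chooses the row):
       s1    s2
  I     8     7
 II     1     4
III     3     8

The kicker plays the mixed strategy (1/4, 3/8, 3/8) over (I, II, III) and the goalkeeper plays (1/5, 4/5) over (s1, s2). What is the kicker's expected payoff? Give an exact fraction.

Against (1/5, 4/5), each row's expected payoff is I: 36/5; II: 17/5; III: 7.
Taking the (1/4, 3/8, 3/8)-weighted average: (1/4)·(36/5) + (3/8)·(17/5) + (3/8)·(7) = 57/10.

57/10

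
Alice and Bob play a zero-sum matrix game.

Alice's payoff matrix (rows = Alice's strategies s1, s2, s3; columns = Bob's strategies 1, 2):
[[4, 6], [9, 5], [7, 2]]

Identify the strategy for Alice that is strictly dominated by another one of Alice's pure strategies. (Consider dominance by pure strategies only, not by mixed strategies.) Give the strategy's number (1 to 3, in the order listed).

3

Compare s3 with s2: 9 > 7, 5 > 2.
So s2 strictly dominates s3 for Alice; s3 is strictly dominated.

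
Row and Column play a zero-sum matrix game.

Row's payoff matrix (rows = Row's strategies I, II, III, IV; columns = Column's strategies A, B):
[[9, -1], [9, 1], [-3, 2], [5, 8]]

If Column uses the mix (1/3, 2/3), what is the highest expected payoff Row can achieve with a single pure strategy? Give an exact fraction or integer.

I: (9)·(1/3) + (-1)·(2/3) = 7/3.
II: (9)·(1/3) + (1)·(2/3) = 11/3.
III: (-3)·(1/3) + (2)·(2/3) = 1/3.
IV: (5)·(1/3) + (8)·(2/3) = 7.
The best pure response is IV with expected payoff 7.

7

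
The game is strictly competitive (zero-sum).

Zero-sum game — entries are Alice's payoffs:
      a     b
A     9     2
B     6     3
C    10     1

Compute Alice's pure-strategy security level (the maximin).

The worst-case payoff for each row is A: 2, B: 3, C: 1.
The best of these is 3.

3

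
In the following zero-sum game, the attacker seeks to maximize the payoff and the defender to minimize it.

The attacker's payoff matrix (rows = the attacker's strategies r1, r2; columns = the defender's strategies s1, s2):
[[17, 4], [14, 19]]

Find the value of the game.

89/6

Row minima are 4 and 14, so the attacker's maximin is 14; column maxima are 17 and 19, so the defender's minimax is 17. These differ, so the equilibrium is in mixed strategies.
Let the attacker play r1 with probability p. The defender is indifferent when 17p + 14(1−p) = 4p + 19(1−p), giving p = 5/18.
Let the defender play s1 with probability q. The attacker is indifferent when 17q + 4(1−q) = 14q + 19(1−q), giving q = 5/6.
The value is 17·(5/6) + (4)·(1/6) = 89/6.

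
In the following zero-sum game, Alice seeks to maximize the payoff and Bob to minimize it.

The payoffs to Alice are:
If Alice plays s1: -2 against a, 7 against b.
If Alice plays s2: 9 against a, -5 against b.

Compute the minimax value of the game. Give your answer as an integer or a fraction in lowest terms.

Row minima are -2 and -5, so Alice's maximin is -2; column maxima are 9 and 7, so Bob's minimax is 7. These differ, so the equilibrium is in mixed strategies.
Let Alice play s1 with probability p. Bob is indifferent when −2p + 9(1−p) = 7p − 5(1−p), giving p = 14/23.
Let Bob play a with probability q. Alice is indifferent when −2q + 7(1−q) = 9q − 5(1−q), giving q = 12/23.
The value is -2·(12/23) + (7)·(11/23) = 53/23.

53/23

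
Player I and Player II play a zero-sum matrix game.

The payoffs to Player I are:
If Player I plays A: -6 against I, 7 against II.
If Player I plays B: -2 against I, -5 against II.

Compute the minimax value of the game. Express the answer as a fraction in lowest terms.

Row minima are -6 and -5, so Player I's maximin is -5; column maxima are -2 and 7, so Player II's minimax is -2. These differ, so the equilibrium is in mixed strategies.
Let Player I play A with probability p. Player II is indifferent when −6p − 2(1−p) = 7p − 5(1−p), giving p = 3/16.
Let Player II play I with probability q. Player I is indifferent when −6q + 7(1−q) = −2q − 5(1−q), giving q = 3/4.
The value is -6·(3/4) + (7)·(1/4) = -11/4.

-11/4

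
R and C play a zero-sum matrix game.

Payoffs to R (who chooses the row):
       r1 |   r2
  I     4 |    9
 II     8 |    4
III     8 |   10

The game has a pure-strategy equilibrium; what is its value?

Row minima: 4, 4, 8 → R's maximin is 8.
Column maxima: 8, 10 → C's minimax is 8.
They coincide at (III, r1), so the value is 8.

8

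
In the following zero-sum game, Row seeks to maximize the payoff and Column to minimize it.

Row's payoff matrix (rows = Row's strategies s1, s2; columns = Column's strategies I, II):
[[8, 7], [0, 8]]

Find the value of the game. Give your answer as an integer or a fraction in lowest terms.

64/9

Row minima are 7 and 0, so Row's maximin is 7; column maxima are 8 and 8, so Column's minimax is 8. These differ, so the equilibrium is in mixed strategies.
Let Row play s1 with probability p. Column is indifferent when 8p = 7p + 8(1−p), giving p = 8/9.
Let Column play I with probability q. Row is indifferent when 8q + 7(1−q) = 8(1−q), giving q = 1/9.
The value is 8·(1/9) + (7)·(8/9) = 64/9.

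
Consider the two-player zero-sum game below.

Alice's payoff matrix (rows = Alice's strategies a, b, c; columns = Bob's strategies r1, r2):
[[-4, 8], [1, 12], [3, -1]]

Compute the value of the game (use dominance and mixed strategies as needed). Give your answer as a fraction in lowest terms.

Row a is strictly dominated by row b, so Alice never plays it.
The remaining 2×2 game on (b, c) × (r1, r2) has no saddle point. Let Alice play b with probability p; indifference gives p + 3(1−p) = 12p − (1−p), so p = 4/15.
Similarly Bob's optimal q on r1 is 13/15, and the value is 1·(13/15) + (12)·(2/15) = 37/15.

37/15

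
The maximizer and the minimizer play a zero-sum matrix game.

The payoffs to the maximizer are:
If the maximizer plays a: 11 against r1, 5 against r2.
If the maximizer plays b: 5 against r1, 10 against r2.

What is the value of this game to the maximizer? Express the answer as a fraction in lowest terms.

Row minima are 5 and 5, so the maximizer's maximin is 5; column maxima are 11 and 10, so the minimizer's minimax is 10. These differ, so the equilibrium is in mixed strategies.
Let the maximizer play a with probability p. The minimizer is indifferent when 11p + 5(1−p) = 5p + 10(1−p), giving p = 5/11.
Let the minimizer play r1 with probability q. The maximizer is indifferent when 11q + 5(1−q) = 5q + 10(1−q), giving q = 5/11.
The value is 11·(5/11) + (5)·(6/11) = 85/11.

85/11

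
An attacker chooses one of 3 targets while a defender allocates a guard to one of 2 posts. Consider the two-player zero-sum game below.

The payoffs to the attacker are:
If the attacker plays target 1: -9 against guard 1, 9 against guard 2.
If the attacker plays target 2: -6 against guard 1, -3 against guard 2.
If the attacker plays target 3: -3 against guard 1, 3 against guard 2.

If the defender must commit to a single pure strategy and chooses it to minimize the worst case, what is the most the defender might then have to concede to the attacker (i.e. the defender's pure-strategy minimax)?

-3

The worst case (largest entry) in each column is guard 1: -3, guard 2: 9.
The best (smallest) of these is -3.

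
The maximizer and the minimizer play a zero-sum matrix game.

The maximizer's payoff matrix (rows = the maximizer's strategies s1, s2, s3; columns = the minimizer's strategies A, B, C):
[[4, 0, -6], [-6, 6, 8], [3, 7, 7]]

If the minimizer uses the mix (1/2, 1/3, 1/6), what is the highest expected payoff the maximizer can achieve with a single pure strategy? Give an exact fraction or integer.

s1: (4)·(1/2) + (0)·(1/3) + (-6)·(1/6) = 1.
s2: (-6)·(1/2) + (6)·(1/3) + (8)·(1/6) = 1/3.
s3: (3)·(1/2) + (7)·(1/3) + (7)·(1/6) = 5.
The best pure response is s3 with expected payoff 5.

5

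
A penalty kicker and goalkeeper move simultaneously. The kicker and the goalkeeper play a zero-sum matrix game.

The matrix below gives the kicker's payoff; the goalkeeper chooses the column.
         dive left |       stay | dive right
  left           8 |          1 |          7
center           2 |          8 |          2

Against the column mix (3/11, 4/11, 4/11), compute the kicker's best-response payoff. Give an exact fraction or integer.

56/11

left: (8)·(3/11) + (1)·(4/11) + (7)·(4/11) = 56/11.
center: (2)·(3/11) + (8)·(4/11) + (2)·(4/11) = 46/11.
The best pure response is left with expected payoff 56/11.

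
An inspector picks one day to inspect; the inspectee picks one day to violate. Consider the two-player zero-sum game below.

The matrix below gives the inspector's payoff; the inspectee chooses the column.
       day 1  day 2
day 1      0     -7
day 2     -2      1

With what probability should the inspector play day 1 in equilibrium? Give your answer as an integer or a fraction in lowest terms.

3/10

Row minima are -7 and -2, so the inspector's maximin is -2; column maxima are 0 and 1, so the inspectee's minimax is 0. These differ, so the equilibrium is in mixed strategies.
Let the inspector play day 1 with probability p. The inspectee is indifferent when −2(1−p) = −7p + (1−p), giving p = 3/10.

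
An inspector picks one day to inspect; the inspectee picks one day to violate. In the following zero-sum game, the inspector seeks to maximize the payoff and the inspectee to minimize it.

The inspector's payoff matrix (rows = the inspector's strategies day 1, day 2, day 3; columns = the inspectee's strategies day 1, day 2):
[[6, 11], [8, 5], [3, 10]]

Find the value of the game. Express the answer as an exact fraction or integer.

29/4

Row day 3 is strictly dominated by row day 1, so the inspector never plays it.
The remaining 2×2 game on (day 1, day 2) × (day 1, day 2) has no saddle point. Let the inspector play day 1 with probability p; indifference gives 6p + 8(1−p) = 11p + 5(1−p), so p = 3/8.
Similarly the inspectee's optimal q on day 1 is 3/4, and the value is 6·(3/4) + (11)·(1/4) = 29/4.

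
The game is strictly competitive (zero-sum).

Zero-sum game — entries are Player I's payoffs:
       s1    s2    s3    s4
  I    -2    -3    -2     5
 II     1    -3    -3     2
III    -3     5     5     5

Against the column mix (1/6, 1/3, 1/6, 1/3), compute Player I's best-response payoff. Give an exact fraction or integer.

I: (-2)·(1/6) + (-3)·(1/3) + (-2)·(1/6) + (5)·(1/3) = 0.
II: (1)·(1/6) + (-3)·(1/3) + (-3)·(1/6) + (2)·(1/3) = -2/3.
III: (-3)·(1/6) + (5)·(1/3) + (5)·(1/6) + (5)·(1/3) = 11/3.
The best pure response is III with expected payoff 11/3.

11/3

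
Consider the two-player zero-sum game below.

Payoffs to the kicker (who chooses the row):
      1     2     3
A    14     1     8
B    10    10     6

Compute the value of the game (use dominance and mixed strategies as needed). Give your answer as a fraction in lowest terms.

74/11

Column 1 is strictly dominated by 3 for the goalkeeper (it gives the kicker more in every row).
The remaining 2×2 game on (A, B) × (2, 3) has no saddle point. Let the kicker play A with probability p; indifference gives p + 10(1−p) = 8p + 6(1−p), so p = 4/11.
Similarly the goalkeeper's optimal q on 2 is 2/11, and the value is 1·(2/11) + (8)·(9/11) = 74/11.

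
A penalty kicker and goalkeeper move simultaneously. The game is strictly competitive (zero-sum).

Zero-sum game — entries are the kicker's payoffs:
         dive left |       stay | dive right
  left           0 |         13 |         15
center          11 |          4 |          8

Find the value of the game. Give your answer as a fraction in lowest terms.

Column dive right is strictly dominated by stay for the goalkeeper (it gives the kicker more in every row).
The remaining 2×2 game on (left, center) × (dive left, stay) has no saddle point. Let the kicker play left with probability p; indifference gives 11(1−p) = 13p + 4(1−p), so p = 7/20.
Similarly the goalkeeper's optimal q on dive left is 9/20, and the value is 0·(9/20) + (13)·(11/20) = 143/20.

143/20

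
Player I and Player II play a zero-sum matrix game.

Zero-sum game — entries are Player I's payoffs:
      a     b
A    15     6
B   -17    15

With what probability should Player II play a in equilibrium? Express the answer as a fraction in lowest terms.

Row minima are 6 and -17, so Player I's maximin is 6; column maxima are 15 and 15, so Player II's minimax is 15. These differ, so the equilibrium is in mixed strategies.
Let Player II play a with probability q. Player I is indifferent when 15q + 6(1−q) = −17q + 15(1−q), giving q = 9/41.

9/41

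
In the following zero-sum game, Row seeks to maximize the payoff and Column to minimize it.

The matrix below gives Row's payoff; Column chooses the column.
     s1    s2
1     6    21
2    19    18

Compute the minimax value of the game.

Row minima are 6 and 18, so Row's maximin is 18; column maxima are 19 and 21, so Column's minimax is 19. These differ, so the equilibrium is in mixed strategies.
Let Row play 1 with probability p. Column is indifferent when 6p + 19(1−p) = 21p + 18(1−p), giving p = 1/16.
Let Column play s1 with probability q. Row is indifferent when 6q + 21(1−q) = 19q + 18(1−q), giving q = 3/16.
The value is 6·(3/16) + (21)·(13/16) = 291/16.

291/16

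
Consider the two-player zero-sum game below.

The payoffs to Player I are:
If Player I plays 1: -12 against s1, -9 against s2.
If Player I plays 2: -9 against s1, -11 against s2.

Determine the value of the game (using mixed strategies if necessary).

-51/5

Row minima are -12 and -11, so Player I's maximin is -11; column maxima are -9 and -9, so Player II's minimax is -9. These differ, so the equilibrium is in mixed strategies.
Let Player I play 1 with probability p. Player II is indifferent when −12p − 9(1−p) = −9p − 11(1−p), giving p = 2/5.
Let Player II play s1 with probability q. Player I is indifferent when −12q − 9(1−q) = −9q − 11(1−q), giving q = 2/5.
The value is -12·(2/5) + (-9)·(3/5) = -51/5.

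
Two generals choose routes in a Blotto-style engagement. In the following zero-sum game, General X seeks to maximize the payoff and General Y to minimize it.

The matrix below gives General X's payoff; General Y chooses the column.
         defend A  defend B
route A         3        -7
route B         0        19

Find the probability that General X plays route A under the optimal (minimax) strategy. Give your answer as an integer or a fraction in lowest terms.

19/29

Row minima are -7 and 0, so General X's maximin is 0; column maxima are 3 and 19, so General Y's minimax is 3. These differ, so the equilibrium is in mixed strategies.
Let General X play route A with probability p. General Y is indifferent when 3p = −7p + 19(1−p), giving p = 19/29.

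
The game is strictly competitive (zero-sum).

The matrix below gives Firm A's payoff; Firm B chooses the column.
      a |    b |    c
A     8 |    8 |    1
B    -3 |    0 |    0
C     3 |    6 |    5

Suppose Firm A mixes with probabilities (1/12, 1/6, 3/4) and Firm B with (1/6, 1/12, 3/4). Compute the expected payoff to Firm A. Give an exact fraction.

89/24

Against (1/6, 1/12, 3/4), each row's expected payoff is A: 11/4; B: -1/2; C: 19/4.
Taking the (1/12, 1/6, 3/4)-weighted average: (1/12)·(11/4) + (1/6)·(-1/2) + (3/4)·(19/4) = 89/24.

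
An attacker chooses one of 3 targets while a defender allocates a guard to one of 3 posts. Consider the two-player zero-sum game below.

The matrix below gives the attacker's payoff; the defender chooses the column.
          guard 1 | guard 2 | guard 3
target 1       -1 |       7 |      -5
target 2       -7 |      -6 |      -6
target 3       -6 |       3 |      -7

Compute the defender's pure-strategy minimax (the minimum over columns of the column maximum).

The worst case (largest entry) in each column is guard 1: -1, guard 2: 7, guard 3: -5.
The best (smallest) of these is -5.

-5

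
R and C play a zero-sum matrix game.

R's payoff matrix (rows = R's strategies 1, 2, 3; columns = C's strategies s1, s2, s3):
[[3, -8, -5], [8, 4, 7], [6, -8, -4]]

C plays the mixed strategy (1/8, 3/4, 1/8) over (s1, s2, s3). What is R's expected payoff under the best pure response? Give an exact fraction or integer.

1: (3)·(1/8) + (-8)·(3/4) + (-5)·(1/8) = -25/4.
2: (8)·(1/8) + (4)·(3/4) + (7)·(1/8) = 39/8.
3: (6)·(1/8) + (-8)·(3/4) + (-4)·(1/8) = -23/4.
The best pure response is 2 with expected payoff 39/8.

39/8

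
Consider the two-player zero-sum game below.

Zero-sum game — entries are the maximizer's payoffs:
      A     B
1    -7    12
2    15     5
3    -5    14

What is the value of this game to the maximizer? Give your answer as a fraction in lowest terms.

Row 1 is strictly dominated by row 3, so the maximizer never plays it.
The remaining 2×2 game on (2, 3) × (A, B) has no saddle point. Let the maximizer play 2 with probability p; indifference gives 15p − 5(1−p) = 5p + 14(1−p), so p = 19/29.
Similarly the minimizer's optimal q on A is 9/29, and the value is 15·(9/29) + (5)·(20/29) = 235/29.

235/29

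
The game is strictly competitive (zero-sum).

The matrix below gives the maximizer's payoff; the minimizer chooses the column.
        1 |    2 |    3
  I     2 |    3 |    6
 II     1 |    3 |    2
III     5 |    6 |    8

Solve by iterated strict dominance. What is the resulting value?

Column 3 is strictly dominated by 1 for the minimizer (2<6, 1<2, 5<8); eliminate 3.
Row I is strictly dominated by row III (5>2, 6>3); eliminate I.
Row II is strictly dominated by row III (5>1, 6>3); eliminate II.
Column 2 is strictly dominated by 1 for the minimizer (5<6); eliminate 2.
Only (III, 1) remains, with payoff 5.

5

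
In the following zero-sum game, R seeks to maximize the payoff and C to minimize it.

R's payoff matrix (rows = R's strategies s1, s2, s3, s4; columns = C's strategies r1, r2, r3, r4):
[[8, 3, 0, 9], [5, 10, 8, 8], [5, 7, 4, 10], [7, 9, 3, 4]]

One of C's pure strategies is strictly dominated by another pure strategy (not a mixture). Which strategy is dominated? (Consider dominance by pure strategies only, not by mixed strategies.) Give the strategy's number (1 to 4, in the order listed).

2

C prefers columns that give R less. Compare r2 with r3: 0 < 3, 8 < 10, 4 < 7, 3 < 9.
So r3 strictly dominates r2 for C; r2 is strictly dominated.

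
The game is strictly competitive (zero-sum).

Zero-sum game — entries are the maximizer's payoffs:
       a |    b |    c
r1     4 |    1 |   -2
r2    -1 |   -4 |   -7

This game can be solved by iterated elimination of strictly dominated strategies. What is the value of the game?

Row r2 is strictly dominated by row r1 (4>-1, 1>-4, -2>-7); eliminate r2.
Column b is strictly dominated by c for the minimizer (-2<1); eliminate b.
Column a is strictly dominated by c for the minimizer (-2<4); eliminate a.
Only (r1, c) remains, with payoff -2.

-2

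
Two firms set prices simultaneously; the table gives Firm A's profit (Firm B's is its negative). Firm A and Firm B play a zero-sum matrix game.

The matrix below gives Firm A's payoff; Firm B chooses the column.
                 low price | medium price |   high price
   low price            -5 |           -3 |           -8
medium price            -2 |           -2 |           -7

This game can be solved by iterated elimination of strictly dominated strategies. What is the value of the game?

-7

Column medium price is strictly dominated by high price for Firm B (-8<-3, -7<-2); eliminate medium price.
Row low price is strictly dominated by row medium price (-2>-5, -7>-8); eliminate low price.
Column low price is strictly dominated by high price for Firm B (-7<-2); eliminate low price.
Only (medium price, high price) remains, with payoff -7.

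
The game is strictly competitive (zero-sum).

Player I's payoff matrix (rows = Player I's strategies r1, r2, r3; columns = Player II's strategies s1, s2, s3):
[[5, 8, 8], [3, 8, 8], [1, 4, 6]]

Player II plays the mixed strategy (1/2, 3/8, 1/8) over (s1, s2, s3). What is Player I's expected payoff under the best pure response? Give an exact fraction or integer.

13/2

r1: (5)·(1/2) + (8)·(3/8) + (8)·(1/8) = 13/2.
r2: (3)·(1/2) + (8)·(3/8) + (8)·(1/8) = 11/2.
r3: (1)·(1/2) + (4)·(3/8) + (6)·(1/8) = 11/4.
The best pure response is r1 with expected payoff 13/2.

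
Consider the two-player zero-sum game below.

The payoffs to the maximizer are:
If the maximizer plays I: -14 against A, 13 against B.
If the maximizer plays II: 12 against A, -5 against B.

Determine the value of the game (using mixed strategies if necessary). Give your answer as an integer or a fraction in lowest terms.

43/22

Row minima are -14 and -5, so the maximizer's maximin is -5; column maxima are 12 and 13, so the minimizer's minimax is 12. These differ, so the equilibrium is in mixed strategies.
Let the maximizer play I with probability p. The minimizer is indifferent when −14p + 12(1−p) = 13p − 5(1−p), giving p = 17/44.
Let the minimizer play A with probability q. The maximizer is indifferent when −14q + 13(1−q) = 12q − 5(1−q), giving q = 9/22.
The value is -14·(9/22) + (13)·(13/22) = 43/22.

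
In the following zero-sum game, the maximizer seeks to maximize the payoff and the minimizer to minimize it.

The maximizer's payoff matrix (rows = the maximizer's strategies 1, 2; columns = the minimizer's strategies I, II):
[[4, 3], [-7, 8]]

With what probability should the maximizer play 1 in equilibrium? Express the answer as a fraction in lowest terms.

Row minima are 3 and -7, so the maximizer's maximin is 3; column maxima are 4 and 8, so the minimizer's minimax is 4. These differ, so the equilibrium is in mixed strategies.
Let the maximizer play 1 with probability p. The minimizer is indifferent when 4p − 7(1−p) = 3p + 8(1−p), giving p = 15/16.

15/16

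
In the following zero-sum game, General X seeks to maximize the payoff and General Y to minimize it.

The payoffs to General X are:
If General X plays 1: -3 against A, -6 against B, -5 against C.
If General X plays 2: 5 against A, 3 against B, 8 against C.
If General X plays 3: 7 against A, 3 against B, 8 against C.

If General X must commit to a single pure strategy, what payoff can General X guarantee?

3

The worst-case payoff for each row is 1: -6, 2: 3, 3: 3.
The best of these is 3.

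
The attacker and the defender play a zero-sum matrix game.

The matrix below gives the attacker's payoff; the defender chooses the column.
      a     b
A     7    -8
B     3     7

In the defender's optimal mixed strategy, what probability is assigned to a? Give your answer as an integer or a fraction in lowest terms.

15/19

Row minima are -8 and 3, so the attacker's maximin is 3; column maxima are 7 and 7, so the defender's minimax is 7. These differ, so the equilibrium is in mixed strategies.
Let the defender play a with probability q. The attacker is indifferent when 7q − 8(1−q) = 3q + 7(1−q), giving q = 15/19.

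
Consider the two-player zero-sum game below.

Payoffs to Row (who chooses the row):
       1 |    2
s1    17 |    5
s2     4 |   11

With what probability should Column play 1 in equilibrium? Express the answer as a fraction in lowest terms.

6/19

Row minima are 5 and 4, so Row's maximin is 5; column maxima are 17 and 11, so Column's minimax is 11. These differ, so the equilibrium is in mixed strategies.
Let Column play 1 with probability q. Row is indifferent when 17q + 5(1−q) = 4q + 11(1−q), giving q = 6/19.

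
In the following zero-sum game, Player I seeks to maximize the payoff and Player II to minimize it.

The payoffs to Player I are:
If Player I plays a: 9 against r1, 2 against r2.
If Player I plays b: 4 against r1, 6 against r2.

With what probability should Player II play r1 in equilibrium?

4/9

Row minima are 2 and 4, so Player I's maximin is 4; column maxima are 9 and 6, so Player II's minimax is 6. These differ, so the equilibrium is in mixed strategies.
Let Player II play r1 with probability q. Player I is indifferent when 9q + 2(1−q) = 4q + 6(1−q), giving q = 4/9.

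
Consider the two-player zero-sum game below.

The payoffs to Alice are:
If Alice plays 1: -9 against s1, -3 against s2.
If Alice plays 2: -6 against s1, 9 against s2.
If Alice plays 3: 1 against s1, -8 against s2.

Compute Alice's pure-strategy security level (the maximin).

-6

The worst-case payoff for each row is 1: -9, 2: -6, 3: -8.
The best of these is -6.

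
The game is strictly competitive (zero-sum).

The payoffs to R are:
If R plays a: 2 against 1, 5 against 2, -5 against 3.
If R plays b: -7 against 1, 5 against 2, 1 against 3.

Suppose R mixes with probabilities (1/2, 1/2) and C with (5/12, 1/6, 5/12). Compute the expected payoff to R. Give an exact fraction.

Against (5/12, 1/6, 5/12), each row's expected payoff is a: -5/12; b: -5/3.
Taking the (1/2, 1/2)-weighted average: (1/2)·(-5/12) + (1/2)·(-5/3) = -25/24.

-25/24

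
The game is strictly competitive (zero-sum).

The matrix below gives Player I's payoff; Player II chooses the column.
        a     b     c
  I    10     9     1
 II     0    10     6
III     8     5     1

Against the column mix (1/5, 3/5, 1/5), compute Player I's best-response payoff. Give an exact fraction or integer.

I: (10)·(1/5) + (9)·(3/5) + (1)·(1/5) = 38/5.
II: (0)·(1/5) + (10)·(3/5) + (6)·(1/5) = 36/5.
III: (8)·(1/5) + (5)·(3/5) + (1)·(1/5) = 24/5.
The best pure response is I with expected payoff 38/5.

38/5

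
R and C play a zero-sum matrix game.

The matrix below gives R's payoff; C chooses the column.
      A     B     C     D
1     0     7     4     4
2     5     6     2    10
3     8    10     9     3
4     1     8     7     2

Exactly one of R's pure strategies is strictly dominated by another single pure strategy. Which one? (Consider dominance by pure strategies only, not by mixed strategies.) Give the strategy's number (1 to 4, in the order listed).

Compare 4 with 3: 8 > 1, 10 > 8, 9 > 7, 3 > 2.
So 3 strictly dominates 4 for R; 4 is strictly dominated.

4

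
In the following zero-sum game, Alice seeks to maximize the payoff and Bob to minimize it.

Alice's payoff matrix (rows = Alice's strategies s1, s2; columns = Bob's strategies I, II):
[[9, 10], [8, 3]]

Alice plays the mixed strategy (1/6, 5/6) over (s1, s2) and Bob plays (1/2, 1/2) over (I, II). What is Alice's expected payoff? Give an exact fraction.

Against (1/2, 1/2), each row's expected payoff is s1: 19/2; s2: 11/2.
Taking the (1/6, 5/6)-weighted average: (1/6)·(19/2) + (5/6)·(11/2) = 37/6.

37/6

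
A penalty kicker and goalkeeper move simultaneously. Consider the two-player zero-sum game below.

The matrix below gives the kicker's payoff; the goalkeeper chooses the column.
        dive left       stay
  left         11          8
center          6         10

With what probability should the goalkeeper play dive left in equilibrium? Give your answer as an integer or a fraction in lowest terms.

2/7

Row minima are 8 and 6, so the kicker's maximin is 8; column maxima are 11 and 10, so the goalkeeper's minimax is 10. These differ, so the equilibrium is in mixed strategies.
Let the goalkeeper play dive left with probability q. The kicker is indifferent when 11q + 8(1−q) = 6q + 10(1−q), giving q = 2/7.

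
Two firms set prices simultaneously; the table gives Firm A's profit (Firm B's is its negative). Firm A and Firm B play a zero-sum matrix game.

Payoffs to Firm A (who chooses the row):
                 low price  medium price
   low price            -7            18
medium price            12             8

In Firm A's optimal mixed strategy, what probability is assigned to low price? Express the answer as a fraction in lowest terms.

4/29

Row minima are -7 and 8, so Firm A's maximin is 8; column maxima are 12 and 18, so Firm B's minimax is 12. These differ, so the equilibrium is in mixed strategies.
Let Firm A play low price with probability p. Firm B is indifferent when −7p + 12(1−p) = 18p + 8(1−p), giving p = 4/29.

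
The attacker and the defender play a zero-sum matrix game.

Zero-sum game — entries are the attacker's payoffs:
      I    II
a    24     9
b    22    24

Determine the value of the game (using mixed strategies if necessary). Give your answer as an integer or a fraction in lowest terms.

Row minima are 9 and 22, so the attacker's maximin is 22; column maxima are 24 and 24, so the defender's minimax is 24. These differ, so the equilibrium is in mixed strategies.
Let the attacker play a with probability p. The defender is indifferent when 24p + 22(1−p) = 9p + 24(1−p), giving p = 2/17.
Let the defender play I with probability q. The attacker is indifferent when 24q + 9(1−q) = 22q + 24(1−q), giving q = 15/17.
The value is 24·(15/17) + (9)·(2/17) = 378/17.

378/17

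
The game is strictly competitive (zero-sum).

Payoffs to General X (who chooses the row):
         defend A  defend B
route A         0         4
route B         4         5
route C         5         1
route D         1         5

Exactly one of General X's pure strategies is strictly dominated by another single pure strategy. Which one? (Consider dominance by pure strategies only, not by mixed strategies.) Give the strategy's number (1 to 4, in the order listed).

1

Compare route A with route B: 4 > 0, 5 > 4.
So route B strictly dominates route A for General X; route A is strictly dominated.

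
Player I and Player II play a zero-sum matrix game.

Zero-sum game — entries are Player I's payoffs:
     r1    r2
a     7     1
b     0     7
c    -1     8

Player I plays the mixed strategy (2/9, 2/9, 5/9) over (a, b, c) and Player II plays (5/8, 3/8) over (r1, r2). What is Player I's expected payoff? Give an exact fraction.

Against (5/8, 3/8), each row's expected payoff is a: 19/4; b: 21/8; c: 19/8.
Taking the (2/9, 2/9, 5/9)-weighted average: (2/9)·(19/4) + (2/9)·(21/8) + (5/9)·(19/8) = 71/24.

71/24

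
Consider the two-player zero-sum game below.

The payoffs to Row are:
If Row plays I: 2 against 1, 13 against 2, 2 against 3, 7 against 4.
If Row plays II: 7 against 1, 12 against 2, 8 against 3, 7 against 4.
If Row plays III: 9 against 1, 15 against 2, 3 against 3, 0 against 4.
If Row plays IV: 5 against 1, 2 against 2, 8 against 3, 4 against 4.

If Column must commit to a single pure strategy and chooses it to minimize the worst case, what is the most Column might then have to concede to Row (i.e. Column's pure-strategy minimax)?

7

The worst case (largest entry) in each column is 1: 9, 2: 15, 3: 8, 4: 7.
The best (smallest) of these is 7.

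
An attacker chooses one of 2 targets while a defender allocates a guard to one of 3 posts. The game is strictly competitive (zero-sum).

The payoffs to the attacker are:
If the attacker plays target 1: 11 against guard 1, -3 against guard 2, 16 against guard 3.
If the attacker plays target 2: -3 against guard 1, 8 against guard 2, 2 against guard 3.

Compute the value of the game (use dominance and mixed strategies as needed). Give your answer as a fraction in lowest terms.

79/25

Column guard 3 is strictly dominated by guard 1 for the defender (it gives the attacker more in every row).
The remaining 2×2 game on (target 1, target 2) × (guard 1, guard 2) has no saddle point. Let the attacker play target 1 with probability p; indifference gives 11p − 3(1−p) = −3p + 8(1−p), so p = 11/25.
Similarly the defender's optimal q on guard 1 is 11/25, and the value is 11·(11/25) + (-3)·(14/25) = 79/25.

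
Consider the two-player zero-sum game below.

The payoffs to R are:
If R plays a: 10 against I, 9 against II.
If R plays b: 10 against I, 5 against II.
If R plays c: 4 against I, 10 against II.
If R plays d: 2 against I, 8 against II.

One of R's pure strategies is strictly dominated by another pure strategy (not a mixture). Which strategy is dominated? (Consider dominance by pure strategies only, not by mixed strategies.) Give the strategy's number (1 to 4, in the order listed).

Compare d with a: 10 > 2, 9 > 8.
So a strictly dominates d for R; d is strictly dominated.

4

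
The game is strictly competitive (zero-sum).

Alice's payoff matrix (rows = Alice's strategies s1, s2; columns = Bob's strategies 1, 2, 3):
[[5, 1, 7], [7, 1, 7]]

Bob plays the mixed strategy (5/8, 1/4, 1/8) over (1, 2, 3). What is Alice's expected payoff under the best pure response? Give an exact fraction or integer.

s1: (5)·(5/8) + (1)·(1/4) + (7)·(1/8) = 17/4.
s2: (7)·(5/8) + (1)·(1/4) + (7)·(1/8) = 11/2.
The best pure response is s2 with expected payoff 11/2.

11/2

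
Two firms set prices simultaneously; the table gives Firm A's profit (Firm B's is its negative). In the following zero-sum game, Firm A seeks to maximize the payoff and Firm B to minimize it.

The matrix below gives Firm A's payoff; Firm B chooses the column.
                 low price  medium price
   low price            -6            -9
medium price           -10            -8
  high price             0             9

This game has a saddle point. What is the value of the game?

Row minima: -9, -10, 0 → Firm A's maximin is 0.
Column maxima: 0, 9 → Firm B's minimax is 0.
They coincide at (high price, low price), so the value is 0.

0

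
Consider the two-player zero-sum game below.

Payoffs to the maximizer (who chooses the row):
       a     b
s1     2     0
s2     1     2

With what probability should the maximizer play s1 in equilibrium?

Row minima are 0 and 1, so the maximizer's maximin is 1; column maxima are 2 and 2, so the minimizer's minimax is 2. These differ, so the equilibrium is in mixed strategies.
Let the maximizer play s1 with probability p. The minimizer is indifferent when 2p + (1−p) = 2(1−p), giving p = 1/3.

1/3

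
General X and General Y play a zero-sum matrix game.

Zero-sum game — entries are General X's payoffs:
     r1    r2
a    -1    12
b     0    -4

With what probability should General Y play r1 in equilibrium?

16/17

Row minima are -1 and -4, so General X's maximin is -1; column maxima are 0 and 12, so General Y's minimax is 0. These differ, so the equilibrium is in mixed strategies.
Let General Y play r1 with probability q. General X is indifferent when −q + 12(1−q) = −4(1−q), giving q = 16/17.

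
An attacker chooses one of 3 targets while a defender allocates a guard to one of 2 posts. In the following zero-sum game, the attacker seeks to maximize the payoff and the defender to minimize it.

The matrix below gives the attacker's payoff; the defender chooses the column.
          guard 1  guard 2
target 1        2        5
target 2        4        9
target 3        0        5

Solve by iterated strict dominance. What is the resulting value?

4

Row target 1 is strictly dominated by row target 2 (4>2, 9>5); eliminate target 1.
Row target 3 is strictly dominated by row target 2 (4>0, 9>5); eliminate target 3.
Column guard 2 is strictly dominated by guard 1 for the defender (4<9); eliminate guard 2.
Only (target 2, guard 1) remains, with payoff 4.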